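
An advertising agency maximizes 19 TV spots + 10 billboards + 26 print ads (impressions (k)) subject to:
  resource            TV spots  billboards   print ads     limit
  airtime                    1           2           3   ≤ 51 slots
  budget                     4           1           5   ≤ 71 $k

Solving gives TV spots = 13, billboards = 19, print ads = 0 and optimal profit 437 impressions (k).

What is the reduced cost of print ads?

-3

Both airtime and budget are binding at x*.
From A_Bᵀ y = c: 1·y_airtime + 4·y_budget = 19; 2·y_airtime + 1·y_budget = 10.
→ y_airtime = 3 and y_budget = 4.
Reduced cost of print ads: c₃ − yᵀa₃ = 26 − (3·3 + 4·5) = 26 − 29 = -3.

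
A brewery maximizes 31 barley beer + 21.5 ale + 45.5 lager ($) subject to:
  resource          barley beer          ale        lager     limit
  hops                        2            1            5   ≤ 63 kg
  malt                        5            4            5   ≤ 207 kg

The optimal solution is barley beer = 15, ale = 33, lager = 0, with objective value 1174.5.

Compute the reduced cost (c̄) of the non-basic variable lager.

-2

At the optimum: hops uses 63 of 63 (binding); malt uses 207 of 207 (binding).
Dual feasibility on the basic columns requires 2·y_hops + 5·y_malt = 31, 1·y_hops + 4·y_malt = 21.5.
→ y_hops = 5.5 and y_malt = 4.
Reduced cost of lager: c₃ − yᵀa₃ = 45.5 − (5.5·5 + 4·5) = 45.5 − 47.5 = -2.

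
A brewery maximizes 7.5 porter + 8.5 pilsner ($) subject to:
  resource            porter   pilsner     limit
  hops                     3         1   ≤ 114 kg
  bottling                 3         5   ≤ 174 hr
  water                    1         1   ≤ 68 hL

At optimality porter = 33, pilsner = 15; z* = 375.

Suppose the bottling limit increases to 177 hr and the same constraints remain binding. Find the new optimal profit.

379.5

Check each constraint at x*: hops 114/114 (tight); bottling 174/174 (tight); water 48/68 (slack 20).
Slack constraints have shadow price 0 (complementary slackness).
The binding rows give the dual system: 3·y_hops + 3·y_bottling = 7.5 and 1·y_hops + 5·y_bottling = 8.5.
→ y_hops = 1 and y_bottling = 1.5.
Δz = y_bottling·Δb = 1.5 × (3) = 4.5, so new z* = 375 + 4.5 = 379.5.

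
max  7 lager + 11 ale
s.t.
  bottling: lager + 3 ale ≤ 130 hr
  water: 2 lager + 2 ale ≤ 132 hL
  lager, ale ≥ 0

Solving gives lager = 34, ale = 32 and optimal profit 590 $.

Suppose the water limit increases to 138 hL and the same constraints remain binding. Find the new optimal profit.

Check each constraint at x*: bottling 130/130 (tight); water 132/132 (tight).
From A_Bᵀ y = c: 1·y_bottling + 2·y_water = 7; 3·y_bottling + 2·y_water = 11.
Solving: y_bottling = 2, y_water = 2.5.
Δz = y_water·Δb = 2.5 × (6) = 15, so new z* = 590 + 15 = 605.

605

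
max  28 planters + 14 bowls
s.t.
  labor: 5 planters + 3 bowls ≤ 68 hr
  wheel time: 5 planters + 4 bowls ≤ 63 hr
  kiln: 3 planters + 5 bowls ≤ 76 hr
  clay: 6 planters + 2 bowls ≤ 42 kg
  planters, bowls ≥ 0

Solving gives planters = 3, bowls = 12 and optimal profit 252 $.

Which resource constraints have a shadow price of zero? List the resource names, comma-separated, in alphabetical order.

kiln, labor

labor: 51/68 (slack 17)
wheel time: 63/63 (binding)
kiln: 69/76 (slack 7)
clay: 42/42 (binding)
By complementary slackness, a constraint with positive slack has shadow price 0 → kiln, labor.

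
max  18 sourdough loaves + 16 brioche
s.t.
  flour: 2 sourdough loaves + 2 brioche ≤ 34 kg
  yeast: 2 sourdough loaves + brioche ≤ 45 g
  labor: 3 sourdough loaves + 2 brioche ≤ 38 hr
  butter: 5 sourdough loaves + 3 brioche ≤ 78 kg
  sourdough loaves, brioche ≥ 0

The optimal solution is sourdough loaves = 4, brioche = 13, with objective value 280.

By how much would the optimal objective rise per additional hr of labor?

Binding: flour and labor. Non-binding: yeast (24 unused), butter (19 unused).
Slack constraints have shadow price 0 (complementary slackness).
Dual feasibility on the basic columns requires 2·y_flour + 3·y_labor = 18, 2·y_flour + 2·y_labor = 16.
→ y_flour = 6 and y_labor = 2.
Shadow price of labor = 2.

2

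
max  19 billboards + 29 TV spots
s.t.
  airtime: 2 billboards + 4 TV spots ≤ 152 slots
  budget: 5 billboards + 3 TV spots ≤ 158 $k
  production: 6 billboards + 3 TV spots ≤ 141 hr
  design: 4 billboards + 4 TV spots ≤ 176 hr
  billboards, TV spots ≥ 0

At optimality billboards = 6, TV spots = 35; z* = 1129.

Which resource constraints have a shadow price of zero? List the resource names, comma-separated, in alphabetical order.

airtime: 152/152 (binding)
budget: 135/158 (slack 23)
production: 141/141 (binding)
design: 164/176 (slack 12)
By complementary slackness, a constraint with positive slack has shadow price 0 → budget, design.

budget, design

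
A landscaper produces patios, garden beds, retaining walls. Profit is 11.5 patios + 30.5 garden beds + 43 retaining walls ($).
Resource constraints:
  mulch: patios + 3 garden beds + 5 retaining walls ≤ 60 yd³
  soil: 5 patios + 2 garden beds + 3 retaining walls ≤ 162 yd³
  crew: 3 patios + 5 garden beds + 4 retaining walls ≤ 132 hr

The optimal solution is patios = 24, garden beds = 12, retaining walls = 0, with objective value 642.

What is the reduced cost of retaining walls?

At the optimum: mulch uses 60 of 60 (binding); soil uses 144 of 162 (slack = 18); crew uses 132 of 132 (binding).
By complementary slackness, y = 0 for the non-binding constraint.
The binding rows give the dual system: 1·y_mulch + 3·y_crew = 11.5 and 3·y_mulch + 5·y_crew = 30.5.
Solving: y_mulch = 8.5, y_crew = 1.
Reduced cost of retaining walls: c₃ − yᵀa₃ = 43 − (8.5·5 + 1·4) = 43 − 46.5 = -3.5.

-3.5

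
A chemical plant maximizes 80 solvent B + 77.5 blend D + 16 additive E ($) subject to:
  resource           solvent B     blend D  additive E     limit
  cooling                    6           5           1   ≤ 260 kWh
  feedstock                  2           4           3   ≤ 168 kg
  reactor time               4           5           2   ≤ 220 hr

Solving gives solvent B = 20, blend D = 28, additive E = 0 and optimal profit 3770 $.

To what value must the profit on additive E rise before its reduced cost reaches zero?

At the optimum: cooling uses 260 of 260 (binding); feedstock uses 152 of 168 (slack = 16); reactor time uses 220 of 220 (binding).
Slack constraints have shadow price 0 (complementary slackness).
From A_Bᵀ y = c: 6·y_cooling + 4·y_reactor time = 80; 5·y_cooling + 5·y_reactor time = 77.5.
→ y_cooling = 9 and y_reactor time = 6.5.
additive E enters the basis when its profit ≥ yᵀa₃ = 9·1 + 6.5·2 = 22.

22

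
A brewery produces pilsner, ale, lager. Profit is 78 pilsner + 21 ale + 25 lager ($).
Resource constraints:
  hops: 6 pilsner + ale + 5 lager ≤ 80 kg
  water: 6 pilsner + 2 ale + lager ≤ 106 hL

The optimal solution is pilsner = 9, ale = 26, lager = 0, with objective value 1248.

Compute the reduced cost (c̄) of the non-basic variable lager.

At the optimum: hops uses 80 of 80 (binding); water uses 106 of 106 (binding).
Dual feasibility on the basic columns requires 6·y_hops + 6·y_water = 78, 1·y_hops + 2·y_water = 21.
Solving: y_hops = 5, y_water = 8.
Reduced cost of lager: c₃ − yᵀa₃ = 25 − (5·5 + 8·1) = 25 − 33 = -8.

-8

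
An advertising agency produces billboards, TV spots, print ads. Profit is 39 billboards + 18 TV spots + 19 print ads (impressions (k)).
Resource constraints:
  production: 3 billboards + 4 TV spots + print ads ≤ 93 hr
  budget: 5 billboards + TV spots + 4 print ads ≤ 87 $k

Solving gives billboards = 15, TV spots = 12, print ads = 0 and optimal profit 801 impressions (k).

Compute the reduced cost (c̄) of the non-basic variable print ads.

-8

At the optimum: production uses 93 of 93 (binding); budget uses 87 of 87 (binding).
From A_Bᵀ y = c: 3·y_production + 5·y_budget = 39; 4·y_production + 1·y_budget = 18.
→ y_production = 3 and y_budget = 6.
Reduced cost of print ads: c₃ − yᵀa₃ = 19 − (3·1 + 6·4) = 19 − 27 = -8.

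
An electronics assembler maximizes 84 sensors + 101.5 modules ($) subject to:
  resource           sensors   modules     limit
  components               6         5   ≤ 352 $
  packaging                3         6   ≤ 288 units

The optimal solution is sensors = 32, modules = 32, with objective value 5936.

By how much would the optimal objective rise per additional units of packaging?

9

At the optimum: components uses 352 of 352 (binding); packaging uses 288 of 288 (binding).
Dual feasibility on the basic columns requires 6·y_components + 3·y_packaging = 84, 5·y_components + 6·y_packaging = 101.5.
This yields shadow prices y_components = 9.5, y_packaging = 9.
Shadow price of packaging = 9.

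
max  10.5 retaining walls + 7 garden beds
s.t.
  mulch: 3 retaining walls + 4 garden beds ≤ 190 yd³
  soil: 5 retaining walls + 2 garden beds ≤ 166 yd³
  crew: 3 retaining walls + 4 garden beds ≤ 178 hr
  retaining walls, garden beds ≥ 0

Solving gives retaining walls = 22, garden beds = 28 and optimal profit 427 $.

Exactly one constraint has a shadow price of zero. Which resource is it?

mulch: 178/190 (slack 12)
soil: 166/166 (binding)
crew: 178/178 (binding)
By complementary slackness, a constraint with positive slack has shadow price 0 → mulch.

mulch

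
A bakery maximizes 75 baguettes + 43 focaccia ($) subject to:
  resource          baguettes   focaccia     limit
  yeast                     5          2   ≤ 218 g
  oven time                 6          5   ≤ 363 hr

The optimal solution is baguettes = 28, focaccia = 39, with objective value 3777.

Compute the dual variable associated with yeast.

9

Both yeast and oven time are binding at x*.
From A_Bᵀ y = c: 5·y_yeast + 6·y_oven time = 75; 2·y_yeast + 5·y_oven time = 43.
→ y_yeast = 9 and y_oven time = 5.
Shadow price of yeast = 9.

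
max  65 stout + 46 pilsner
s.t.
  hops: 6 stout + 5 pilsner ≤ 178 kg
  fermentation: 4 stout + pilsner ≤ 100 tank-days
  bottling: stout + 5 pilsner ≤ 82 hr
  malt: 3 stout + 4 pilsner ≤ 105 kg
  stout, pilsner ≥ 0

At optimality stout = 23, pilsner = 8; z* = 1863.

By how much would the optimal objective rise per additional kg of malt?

0

Binding: hops and fermentation. Non-binding: bottling (19 unused), malt (4 unused).
By complementary slackness, y = 0 for the non-binding constraints.
Dual feasibility on the basic columns requires 6·y_hops + 4·y_fermentation = 65, 5·y_hops + 1·y_fermentation = 46.
→ y_hops = 8.5 and y_fermentation = 3.5.
Shadow price of malt = 0.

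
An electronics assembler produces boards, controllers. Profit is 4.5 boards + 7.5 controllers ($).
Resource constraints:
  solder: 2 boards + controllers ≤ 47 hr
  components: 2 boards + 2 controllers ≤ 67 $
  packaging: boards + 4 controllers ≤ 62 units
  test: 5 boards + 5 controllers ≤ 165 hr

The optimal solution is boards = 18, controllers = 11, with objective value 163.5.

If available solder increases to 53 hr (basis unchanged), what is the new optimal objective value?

Check each constraint at x*: solder 47/47 (tight); components 58/67 (slack 9); packaging 62/62 (tight); test 145/165 (slack 20).
Since components, test are not tight, their duals are 0.
From A_Bᵀ y = c: 2·y_solder + 1·y_packaging = 4.5; 1·y_solder + 4·y_packaging = 7.5.
→ y_solder = 1.5 and y_packaging = 1.5.
Δz = y_solder·Δb = 1.5 × (6) = 9, so new z* = 163.5 + 9 = 172.5.

172.5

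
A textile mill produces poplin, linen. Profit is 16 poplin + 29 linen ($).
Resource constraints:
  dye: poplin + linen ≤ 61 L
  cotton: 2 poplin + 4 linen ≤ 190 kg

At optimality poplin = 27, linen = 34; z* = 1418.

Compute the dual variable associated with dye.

3

Check each constraint at x*: dye 61/61 (tight); cotton 190/190 (tight).
Dual feasibility on the basic columns requires 1·y_dye + 2·y_cotton = 16, 1·y_dye + 4·y_cotton = 29.
This yields shadow prices y_dye = 3, y_cotton = 6.5.
Shadow price of dye = 3.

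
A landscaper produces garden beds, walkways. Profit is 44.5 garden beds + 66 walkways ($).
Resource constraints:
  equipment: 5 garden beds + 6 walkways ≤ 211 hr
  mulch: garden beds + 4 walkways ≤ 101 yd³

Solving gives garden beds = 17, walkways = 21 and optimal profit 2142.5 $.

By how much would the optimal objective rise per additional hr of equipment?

8

Both equipment and mulch are binding at x*.
The binding rows give the dual system: 5·y_equipment + 1·y_mulch = 44.5 and 6·y_equipment + 4·y_mulch = 66.
→ y_equipment = 8 and y_mulch = 4.5.
Shadow price of equipment = 8.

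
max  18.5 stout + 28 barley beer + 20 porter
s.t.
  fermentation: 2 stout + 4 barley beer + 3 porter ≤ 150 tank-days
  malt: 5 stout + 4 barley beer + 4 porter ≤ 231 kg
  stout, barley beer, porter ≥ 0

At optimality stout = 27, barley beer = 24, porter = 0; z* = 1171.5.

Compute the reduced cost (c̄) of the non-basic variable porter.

-2.5

Check each constraint at x*: fermentation 150/150 (tight); malt 231/231 (tight).
The binding rows give the dual system: 2·y_fermentation + 5·y_malt = 18.5 and 4·y_fermentation + 4·y_malt = 28.
Solving: y_fermentation = 5.5, y_malt = 1.5.
Reduced cost of porter: c₃ − yᵀa₃ = 20 − (5.5·3 + 1.5·4) = 20 − 22.5 = -2.5.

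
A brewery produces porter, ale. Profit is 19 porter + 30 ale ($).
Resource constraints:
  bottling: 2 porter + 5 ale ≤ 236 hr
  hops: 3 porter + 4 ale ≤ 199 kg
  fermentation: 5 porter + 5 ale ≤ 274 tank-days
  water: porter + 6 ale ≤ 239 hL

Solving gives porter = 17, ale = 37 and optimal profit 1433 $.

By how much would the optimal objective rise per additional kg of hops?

6

Check each constraint at x*: bottling 219/236 (slack 17); hops 199/199 (tight); fermentation 270/274 (slack 4); water 239/239 (tight).
Since bottling, fermentation are not tight, their duals are 0.
The binding rows give the dual system: 3·y_hops + 1·y_water = 19 and 4·y_hops + 6·y_water = 30.
This yields shadow prices y_hops = 6, y_water = 1.
Shadow price of hops = 6.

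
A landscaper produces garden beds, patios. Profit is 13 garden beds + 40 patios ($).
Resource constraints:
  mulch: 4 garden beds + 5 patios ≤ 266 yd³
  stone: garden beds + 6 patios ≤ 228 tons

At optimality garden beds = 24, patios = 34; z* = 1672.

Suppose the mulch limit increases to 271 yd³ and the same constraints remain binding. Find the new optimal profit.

1682

Both mulch and stone are binding at x*.
The binding rows give the dual system: 4·y_mulch + 1·y_stone = 13 and 5·y_mulch + 6·y_stone = 40.
Solving: y_mulch = 2, y_stone = 5.
Δz = y_mulch·Δb = 2 × (5) = 10, so new z* = 1672 + 10 = 1682.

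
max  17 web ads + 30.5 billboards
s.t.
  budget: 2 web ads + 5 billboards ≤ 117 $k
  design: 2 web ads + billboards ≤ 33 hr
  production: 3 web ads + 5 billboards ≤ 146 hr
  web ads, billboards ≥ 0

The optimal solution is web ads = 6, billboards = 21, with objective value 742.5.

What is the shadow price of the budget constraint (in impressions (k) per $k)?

Check each constraint at x*: budget 117/117 (tight); design 33/33 (tight); production 123/146 (slack 23).
Since production is not tight, its dual is 0.
The binding rows give the dual system: 2·y_budget + 2·y_design = 17 and 5·y_budget + 1·y_design = 30.5.
→ y_budget = 5.5 and y_design = 3.
Shadow price of budget = 5.5.

5.5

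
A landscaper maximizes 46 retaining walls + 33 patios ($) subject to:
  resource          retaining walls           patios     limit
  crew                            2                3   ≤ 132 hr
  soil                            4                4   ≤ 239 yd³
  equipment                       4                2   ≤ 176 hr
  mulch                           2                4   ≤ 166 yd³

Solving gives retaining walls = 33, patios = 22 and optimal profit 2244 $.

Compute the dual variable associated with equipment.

At the optimum: crew uses 132 of 132 (binding); soil uses 220 of 239 (slack = 19); equipment uses 176 of 176 (binding); mulch uses 154 of 166 (slack = 12).
Since soil, mulch are not tight, their duals are 0.
The binding rows give the dual system: 2·y_crew + 4·y_equipment = 46 and 3·y_crew + 2·y_equipment = 33.
This yields shadow prices y_crew = 5, y_equipment = 9.
Shadow price of equipment = 9.

9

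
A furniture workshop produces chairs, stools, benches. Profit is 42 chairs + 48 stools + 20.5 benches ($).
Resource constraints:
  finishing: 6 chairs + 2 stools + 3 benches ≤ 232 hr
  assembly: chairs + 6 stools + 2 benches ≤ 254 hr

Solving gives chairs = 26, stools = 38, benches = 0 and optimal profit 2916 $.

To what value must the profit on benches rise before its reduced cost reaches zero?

At the optimum: finishing uses 232 of 232 (binding); assembly uses 254 of 254 (binding).
Dual feasibility on the basic columns requires 6·y_finishing + 1·y_assembly = 42, 2·y_finishing + 6·y_assembly = 48.
This yields shadow prices y_finishing = 6, y_assembly = 6.
benches enters the basis when its profit ≥ yᵀa₃ = 6·3 + 6·2 = 30.

30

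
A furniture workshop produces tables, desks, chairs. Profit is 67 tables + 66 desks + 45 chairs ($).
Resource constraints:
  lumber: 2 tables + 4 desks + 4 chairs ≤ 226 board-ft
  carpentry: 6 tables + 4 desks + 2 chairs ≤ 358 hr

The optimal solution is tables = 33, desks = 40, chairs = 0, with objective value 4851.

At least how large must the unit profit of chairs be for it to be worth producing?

Check each constraint at x*: lumber 226/226 (tight); carpentry 358/358 (tight).
From A_Bᵀ y = c: 2·y_lumber + 6·y_carpentry = 67; 4·y_lumber + 4·y_carpentry = 66.
Solving: y_lumber = 8, y_carpentry = 8.5.
chairs enters the basis when its profit ≥ yᵀa₃ = 8·4 + 8.5·2 = 49.

49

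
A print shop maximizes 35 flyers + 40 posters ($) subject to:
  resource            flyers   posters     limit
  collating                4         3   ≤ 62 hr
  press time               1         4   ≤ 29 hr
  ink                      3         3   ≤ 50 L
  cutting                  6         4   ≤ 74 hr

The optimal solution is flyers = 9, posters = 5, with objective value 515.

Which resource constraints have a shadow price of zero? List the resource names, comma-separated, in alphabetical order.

collating, ink

collating: 51/62 (slack 11)
press time: 29/29 (binding)
ink: 42/50 (slack 8)
cutting: 74/74 (binding)
By complementary slackness, a constraint with positive slack has shadow price 0 → collating, ink.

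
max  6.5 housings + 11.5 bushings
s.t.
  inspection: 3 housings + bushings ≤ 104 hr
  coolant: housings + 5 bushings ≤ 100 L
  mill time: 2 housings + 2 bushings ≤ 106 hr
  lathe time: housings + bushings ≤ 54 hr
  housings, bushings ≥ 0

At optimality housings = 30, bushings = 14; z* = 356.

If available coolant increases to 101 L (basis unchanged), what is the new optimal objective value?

358

Binding: inspection and coolant. Non-binding: mill time (18 unused), lathe time (10 unused).
By complementary slackness, y = 0 for the non-binding constraints.
The binding rows give the dual system: 3·y_inspection + 1·y_coolant = 6.5 and 1·y_inspection + 5·y_coolant = 11.5.
This yields shadow prices y_inspection = 1.5, y_coolant = 2.
Δz = y_coolant·Δb = 2 × (1) = 2, so new z* = 356 + 2 = 358.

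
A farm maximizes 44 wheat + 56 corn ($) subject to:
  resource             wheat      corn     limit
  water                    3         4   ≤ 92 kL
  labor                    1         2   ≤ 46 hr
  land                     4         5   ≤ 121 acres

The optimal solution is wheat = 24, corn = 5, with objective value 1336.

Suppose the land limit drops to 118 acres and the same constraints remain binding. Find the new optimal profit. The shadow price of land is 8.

1312

Δb = -3, so new z* = 1336 + (8)·(-3) = 1336 − 24 = 1312.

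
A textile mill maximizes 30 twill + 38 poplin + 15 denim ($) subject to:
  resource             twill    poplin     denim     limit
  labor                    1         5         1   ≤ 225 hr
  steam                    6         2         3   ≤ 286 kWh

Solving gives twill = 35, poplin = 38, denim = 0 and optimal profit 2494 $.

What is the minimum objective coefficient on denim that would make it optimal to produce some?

18

At the optimum: labor uses 225 of 225 (binding); steam uses 286 of 286 (binding).
From A_Bᵀ y = c: 1·y_labor + 6·y_steam = 30; 5·y_labor + 2·y_steam = 38.
This yields shadow prices y_labor = 6, y_steam = 4.
denim enters the basis when its profit ≥ yᵀa₃ = 6·1 + 4·3 = 18.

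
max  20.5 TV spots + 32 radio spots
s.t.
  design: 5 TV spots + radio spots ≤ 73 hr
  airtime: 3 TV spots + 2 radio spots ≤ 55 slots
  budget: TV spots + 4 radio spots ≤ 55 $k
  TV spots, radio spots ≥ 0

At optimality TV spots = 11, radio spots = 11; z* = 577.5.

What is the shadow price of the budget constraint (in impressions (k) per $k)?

5.5

Binding: airtime and budget. Non-binding: design (7 unused).
By complementary slackness, y = 0 for the non-binding constraint.
From A_Bᵀ y = c: 3·y_airtime + 1·y_budget = 20.5; 2·y_airtime + 4·y_budget = 32.
This yields shadow prices y_airtime = 5, y_budget = 5.5.
Shadow price of budget = 5.5.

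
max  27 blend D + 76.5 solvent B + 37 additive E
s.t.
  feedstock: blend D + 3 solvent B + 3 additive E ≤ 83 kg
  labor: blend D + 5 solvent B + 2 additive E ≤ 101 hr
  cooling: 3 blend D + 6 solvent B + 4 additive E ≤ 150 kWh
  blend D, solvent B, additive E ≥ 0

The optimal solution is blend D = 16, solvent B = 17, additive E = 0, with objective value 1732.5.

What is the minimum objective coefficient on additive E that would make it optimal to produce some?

41

At the optimum: feedstock uses 67 of 83 (slack = 16); labor uses 101 of 101 (binding); cooling uses 150 of 150 (binding).
By complementary slackness, y = 0 for the non-binding constraint.
From A_Bᵀ y = c: 1·y_labor + 3·y_cooling = 27; 5·y_labor + 6·y_cooling = 76.5.
Solving: y_labor = 7.5, y_cooling = 6.5.
additive E enters the basis when its profit ≥ yᵀa₃ = 7.5·2 + 6.5·4 = 41.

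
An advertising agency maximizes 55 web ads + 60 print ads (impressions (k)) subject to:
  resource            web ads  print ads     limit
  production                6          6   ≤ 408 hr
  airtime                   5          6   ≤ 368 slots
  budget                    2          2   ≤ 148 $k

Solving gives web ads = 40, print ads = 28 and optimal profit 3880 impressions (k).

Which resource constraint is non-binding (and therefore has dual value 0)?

budget

production: 408/408 (binding)
airtime: 368/368 (binding)
budget: 136/148 (slack 12)
By complementary slackness, a constraint with positive slack has shadow price 0 → budget.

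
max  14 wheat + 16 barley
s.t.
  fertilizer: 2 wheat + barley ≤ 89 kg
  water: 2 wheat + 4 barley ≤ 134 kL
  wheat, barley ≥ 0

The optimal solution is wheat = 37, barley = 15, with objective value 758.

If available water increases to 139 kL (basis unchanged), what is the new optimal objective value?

At the optimum: fertilizer uses 89 of 89 (binding); water uses 134 of 134 (binding).
Dual feasibility on the basic columns requires 2·y_fertilizer + 2·y_water = 14, 1·y_fertilizer + 4·y_water = 16.
Solving: y_fertilizer = 4, y_water = 3.
Δz = y_water·Δb = 3 × (5) = 15, so new z* = 758 + 15 = 773.

773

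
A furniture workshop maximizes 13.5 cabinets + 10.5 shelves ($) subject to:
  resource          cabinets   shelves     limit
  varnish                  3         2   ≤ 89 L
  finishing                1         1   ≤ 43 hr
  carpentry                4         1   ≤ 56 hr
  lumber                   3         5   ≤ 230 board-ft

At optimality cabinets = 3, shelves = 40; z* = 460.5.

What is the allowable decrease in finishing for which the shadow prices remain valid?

0.8

Binding constraints: varnish, finishing. The basis is B = [[3,2],[1,1]] with det 1.
Per unit decrease in finishing, x* moves by d = (2, -3).
The basis stays optimal until carpentry becomes binding; allowable decrease = 0.8 hr.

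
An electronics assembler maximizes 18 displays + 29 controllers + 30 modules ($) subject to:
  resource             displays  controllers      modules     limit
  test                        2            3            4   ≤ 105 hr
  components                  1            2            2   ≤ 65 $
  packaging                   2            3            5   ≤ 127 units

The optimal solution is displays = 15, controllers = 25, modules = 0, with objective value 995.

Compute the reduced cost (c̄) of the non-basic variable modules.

-6

Check each constraint at x*: test 105/105 (tight); components 65/65 (tight); packaging 105/127 (slack 22).
By complementary slackness, y = 0 for the non-binding constraint.
Dual feasibility on the basic columns requires 2·y_test + 1·y_components = 18, 3·y_test + 2·y_components = 29.
This yields shadow prices y_test = 7, y_components = 4.
Reduced cost of modules: c₃ − yᵀa₃ = 30 − (7·4 + 4·2) = 30 − 36 = -6.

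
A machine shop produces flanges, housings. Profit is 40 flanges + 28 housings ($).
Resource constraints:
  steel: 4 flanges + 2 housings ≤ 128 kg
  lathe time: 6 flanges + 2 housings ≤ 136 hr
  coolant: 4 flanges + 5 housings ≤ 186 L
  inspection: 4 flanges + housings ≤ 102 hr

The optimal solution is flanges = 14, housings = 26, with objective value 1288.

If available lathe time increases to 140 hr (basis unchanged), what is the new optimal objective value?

1304

Binding: lathe time and coolant. Non-binding: steel (20 unused), inspection (20 unused).
Slack constraints have shadow price 0 (complementary slackness).
Dual feasibility on the basic columns requires 6·y_lathe time + 4·y_coolant = 40, 2·y_lathe time + 5·y_coolant = 28.
This yields shadow prices y_lathe time = 4, y_coolant = 4.
Δz = y_lathe time·Δb = 4 × (4) = 16, so new z* = 1288 + 16 = 1304.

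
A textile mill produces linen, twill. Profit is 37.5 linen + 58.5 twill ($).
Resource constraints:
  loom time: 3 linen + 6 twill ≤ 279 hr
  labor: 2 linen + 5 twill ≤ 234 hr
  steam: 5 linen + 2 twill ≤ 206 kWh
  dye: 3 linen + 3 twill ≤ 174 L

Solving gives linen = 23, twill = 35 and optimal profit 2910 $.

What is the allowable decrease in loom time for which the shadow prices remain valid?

21

Binding constraints: loom time, dye. The basis is B = [[3,6],[3,3]] with det -9.
Per unit decrease in loom time, x* moves by d = (0.3333, -0.3333).
The basis stays optimal until steam becomes binding; allowable decrease = 21 hr.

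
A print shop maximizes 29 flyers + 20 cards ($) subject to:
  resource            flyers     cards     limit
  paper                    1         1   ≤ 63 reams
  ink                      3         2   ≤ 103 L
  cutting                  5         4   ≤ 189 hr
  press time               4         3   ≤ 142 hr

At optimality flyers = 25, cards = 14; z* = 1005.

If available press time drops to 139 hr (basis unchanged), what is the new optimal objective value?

Binding: ink and press time. Non-binding: paper (24 unused), cutting (8 unused).
Slack constraints have shadow price 0 (complementary slackness).
From A_Bᵀ y = c: 3·y_ink + 4·y_press time = 29; 2·y_ink + 3·y_press time = 20.
→ y_ink = 7 and y_press time = 2.
Δz = y_press time·Δb = 2 × (-3) = -6, so new z* = 1005 − 6 = 999.

999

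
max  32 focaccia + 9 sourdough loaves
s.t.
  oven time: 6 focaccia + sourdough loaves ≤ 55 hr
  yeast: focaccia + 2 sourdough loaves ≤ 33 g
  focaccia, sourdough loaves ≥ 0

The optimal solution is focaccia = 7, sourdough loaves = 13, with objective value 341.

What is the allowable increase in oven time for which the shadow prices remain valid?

143

Binding constraints: oven time, yeast. The basis is B = [[6,1],[1,2]] with det 11.
Per unit increase in oven time, x* moves by d = (0.1818, -0.0909).
The basis stays optimal until sourdough loaves reaches 0; allowable increase = 143 hr.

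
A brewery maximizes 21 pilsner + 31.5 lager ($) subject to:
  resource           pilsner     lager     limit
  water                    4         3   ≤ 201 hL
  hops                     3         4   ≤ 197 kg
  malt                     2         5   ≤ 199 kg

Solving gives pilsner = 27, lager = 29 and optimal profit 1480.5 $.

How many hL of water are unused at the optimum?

6

water used = 4·27 + 3·29 = 195; slack = 201 − 195 = 6.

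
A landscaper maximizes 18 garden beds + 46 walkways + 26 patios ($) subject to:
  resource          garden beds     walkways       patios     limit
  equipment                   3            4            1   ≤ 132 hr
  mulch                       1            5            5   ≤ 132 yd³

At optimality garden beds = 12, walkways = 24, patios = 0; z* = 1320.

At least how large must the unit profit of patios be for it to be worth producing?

34

Check each constraint at x*: equipment 132/132 (tight); mulch 132/132 (tight).
Dual feasibility on the basic columns requires 3·y_equipment + 1·y_mulch = 18, 4·y_equipment + 5·y_mulch = 46.
Solving: y_equipment = 4, y_mulch = 6.
patios enters the basis when its profit ≥ yᵀa₃ = 4·1 + 6·5 = 34.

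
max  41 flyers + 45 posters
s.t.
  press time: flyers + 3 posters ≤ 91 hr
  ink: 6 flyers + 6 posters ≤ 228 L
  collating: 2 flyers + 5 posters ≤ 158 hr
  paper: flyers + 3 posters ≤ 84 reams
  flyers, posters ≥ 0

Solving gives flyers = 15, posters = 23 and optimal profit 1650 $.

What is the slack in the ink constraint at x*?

0

ink used = 6·15 + 6·23 = 228; slack = 228 − 228 = 0.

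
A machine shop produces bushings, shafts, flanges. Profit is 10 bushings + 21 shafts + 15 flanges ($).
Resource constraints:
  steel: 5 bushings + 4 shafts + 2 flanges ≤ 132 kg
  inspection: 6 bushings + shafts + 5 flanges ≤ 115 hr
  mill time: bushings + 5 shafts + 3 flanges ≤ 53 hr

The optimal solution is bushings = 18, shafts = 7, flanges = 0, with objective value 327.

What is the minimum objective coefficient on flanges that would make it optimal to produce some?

17

Binding: inspection and mill time. Non-binding: steel (14 unused).
By complementary slackness, y = 0 for the non-binding constraint.
From A_Bᵀ y = c: 6·y_inspection + 1·y_mill time = 10; 1·y_inspection + 5·y_mill time = 21.
This yields shadow prices y_inspection = 1, y_mill time = 4.
flanges enters the basis when its profit ≥ yᵀa₃ = 1·5 + 4·3 = 17.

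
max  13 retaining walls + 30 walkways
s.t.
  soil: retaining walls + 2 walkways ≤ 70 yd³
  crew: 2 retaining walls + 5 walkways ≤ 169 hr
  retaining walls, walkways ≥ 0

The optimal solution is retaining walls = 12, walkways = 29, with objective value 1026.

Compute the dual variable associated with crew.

4

Check each constraint at x*: soil 70/70 (tight); crew 169/169 (tight).
Dual feasibility on the basic columns requires 1·y_soil + 2·y_crew = 13, 2·y_soil + 5·y_crew = 30.
Solving: y_soil = 5, y_crew = 4.
Shadow price of crew = 4.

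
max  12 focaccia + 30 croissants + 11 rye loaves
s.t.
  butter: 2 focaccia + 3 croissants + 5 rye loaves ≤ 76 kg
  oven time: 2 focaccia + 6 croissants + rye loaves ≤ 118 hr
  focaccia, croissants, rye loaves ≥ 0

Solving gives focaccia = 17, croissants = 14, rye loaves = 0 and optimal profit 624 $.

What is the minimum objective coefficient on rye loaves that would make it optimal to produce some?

14

Check each constraint at x*: butter 76/76 (tight); oven time 118/118 (tight).
The binding rows give the dual system: 2·y_butter + 2·y_oven time = 12 and 3·y_butter + 6·y_oven time = 30.
This yields shadow prices y_butter = 2, y_oven time = 4.
rye loaves enters the basis when its profit ≥ yᵀa₃ = 2·5 + 4·1 = 14.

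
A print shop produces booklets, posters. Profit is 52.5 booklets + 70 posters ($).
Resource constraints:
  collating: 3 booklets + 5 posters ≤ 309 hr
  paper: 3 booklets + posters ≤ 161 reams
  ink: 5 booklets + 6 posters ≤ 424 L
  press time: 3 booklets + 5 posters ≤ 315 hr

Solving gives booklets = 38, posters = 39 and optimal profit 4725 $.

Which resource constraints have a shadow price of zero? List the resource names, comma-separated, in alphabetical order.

paper, press time

collating: 309/309 (binding)
paper: 153/161 (slack 8)
ink: 424/424 (binding)
press time: 309/315 (slack 6)
By complementary slackness, a constraint with positive slack has shadow price 0 → paper, press time.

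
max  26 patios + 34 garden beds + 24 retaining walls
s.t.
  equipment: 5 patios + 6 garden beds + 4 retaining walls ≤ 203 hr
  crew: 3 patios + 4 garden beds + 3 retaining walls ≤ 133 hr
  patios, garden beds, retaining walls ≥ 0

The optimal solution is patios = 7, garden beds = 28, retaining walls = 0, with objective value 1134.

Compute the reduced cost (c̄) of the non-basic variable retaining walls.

-1

Check each constraint at x*: equipment 203/203 (tight); crew 133/133 (tight).
From A_Bᵀ y = c: 5·y_equipment + 3·y_crew = 26; 6·y_equipment + 4·y_crew = 34.
This yields shadow prices y_equipment = 1, y_crew = 7.
Reduced cost of retaining walls: c₃ − yᵀa₃ = 24 − (1·4 + 7·3) = 24 − 25 = -1.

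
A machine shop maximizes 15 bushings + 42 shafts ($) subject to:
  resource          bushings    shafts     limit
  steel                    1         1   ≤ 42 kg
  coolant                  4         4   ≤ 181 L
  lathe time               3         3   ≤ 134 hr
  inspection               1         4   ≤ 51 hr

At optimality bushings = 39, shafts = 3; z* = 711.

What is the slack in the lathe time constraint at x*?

lathe time used = 3·39 + 3·3 = 126; slack = 134 − 126 = 8.

8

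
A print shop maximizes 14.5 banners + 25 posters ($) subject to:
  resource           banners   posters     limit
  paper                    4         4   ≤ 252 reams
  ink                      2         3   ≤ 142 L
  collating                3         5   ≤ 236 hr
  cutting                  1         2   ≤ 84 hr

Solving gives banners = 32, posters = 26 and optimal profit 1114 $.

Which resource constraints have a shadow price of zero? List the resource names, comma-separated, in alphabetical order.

collating, paper

paper: 232/252 (slack 20)
ink: 142/142 (binding)
collating: 226/236 (slack 10)
cutting: 84/84 (binding)
By complementary slackness, a constraint with positive slack has shadow price 0 → collating, paper.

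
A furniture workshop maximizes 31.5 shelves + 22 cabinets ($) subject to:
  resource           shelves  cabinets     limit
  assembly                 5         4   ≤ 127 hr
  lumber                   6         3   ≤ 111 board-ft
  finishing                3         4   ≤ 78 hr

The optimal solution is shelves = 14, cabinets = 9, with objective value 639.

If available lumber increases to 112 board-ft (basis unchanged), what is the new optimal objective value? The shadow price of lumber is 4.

643

Δb = 1, so new z* = 639 + (4)·(1) = 639 + 4 = 643.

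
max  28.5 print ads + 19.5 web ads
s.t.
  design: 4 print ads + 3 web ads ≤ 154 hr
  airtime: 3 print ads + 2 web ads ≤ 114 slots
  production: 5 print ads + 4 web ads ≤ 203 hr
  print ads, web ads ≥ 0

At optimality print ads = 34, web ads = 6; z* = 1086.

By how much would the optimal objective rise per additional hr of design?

Check each constraint at x*: design 154/154 (tight); airtime 114/114 (tight); production 194/203 (slack 9).
Since production is not tight, its dual is 0.
The binding rows give the dual system: 4·y_design + 3·y_airtime = 28.5 and 3·y_design + 2·y_airtime = 19.5.
This yields shadow prices y_design = 1.5, y_airtime = 7.5.
Shadow price of design = 1.5.

1.5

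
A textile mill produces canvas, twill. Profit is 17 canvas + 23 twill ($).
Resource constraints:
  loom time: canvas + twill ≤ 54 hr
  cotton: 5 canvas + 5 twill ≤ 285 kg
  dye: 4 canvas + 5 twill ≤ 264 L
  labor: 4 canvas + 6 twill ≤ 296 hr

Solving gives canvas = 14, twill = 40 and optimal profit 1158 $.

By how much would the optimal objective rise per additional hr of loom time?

At the optimum: loom time uses 54 of 54 (binding); cotton uses 270 of 285 (slack = 15); dye uses 256 of 264 (slack = 8); labor uses 296 of 296 (binding).
Since cotton, dye are not tight, their duals are 0.
From A_Bᵀ y = c: 1·y_loom time + 4·y_labor = 17; 1·y_loom time + 6·y_labor = 23.
→ y_loom time = 5 and y_labor = 3.
Shadow price of loom time = 5.

5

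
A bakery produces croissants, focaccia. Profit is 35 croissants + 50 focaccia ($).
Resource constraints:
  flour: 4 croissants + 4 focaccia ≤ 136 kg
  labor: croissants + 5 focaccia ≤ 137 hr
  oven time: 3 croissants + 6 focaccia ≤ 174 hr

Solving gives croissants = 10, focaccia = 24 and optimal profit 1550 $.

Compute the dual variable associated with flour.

At the optimum: flour uses 136 of 136 (binding); labor uses 130 of 137 (slack = 7); oven time uses 174 of 174 (binding).
Since labor is not tight, its dual is 0.
From A_Bᵀ y = c: 4·y_flour + 3·y_oven time = 35; 4·y_flour + 6·y_oven time = 50.
Solving: y_flour = 5, y_oven time = 5.
Shadow price of flour = 5.

5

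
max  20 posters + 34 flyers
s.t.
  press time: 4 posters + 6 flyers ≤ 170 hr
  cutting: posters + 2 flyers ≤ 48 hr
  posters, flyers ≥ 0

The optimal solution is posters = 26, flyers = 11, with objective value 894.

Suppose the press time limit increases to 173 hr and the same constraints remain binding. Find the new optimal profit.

903

Both press time and cutting are binding at x*.
The binding rows give the dual system: 4·y_press time + 1·y_cutting = 20 and 6·y_press time + 2·y_cutting = 34.
→ y_press time = 3 and y_cutting = 8.
Δz = y_press time·Δb = 3 × (3) = 9, so new z* = 894 + 9 = 903.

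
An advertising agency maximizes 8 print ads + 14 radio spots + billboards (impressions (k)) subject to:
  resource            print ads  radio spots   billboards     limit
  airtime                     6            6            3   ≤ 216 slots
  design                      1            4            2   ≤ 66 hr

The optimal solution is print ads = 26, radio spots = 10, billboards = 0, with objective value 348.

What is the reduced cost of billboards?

Check each constraint at x*: airtime 216/216 (tight); design 66/66 (tight).
The binding rows give the dual system: 6·y_airtime + 1·y_design = 8 and 6·y_airtime + 4·y_design = 14.
This yields shadow prices y_airtime = 1, y_design = 2.
Reduced cost of billboards: c₃ − yᵀa₃ = 1 − (1·3 + 2·2) = 1 − 7 = -6.

-6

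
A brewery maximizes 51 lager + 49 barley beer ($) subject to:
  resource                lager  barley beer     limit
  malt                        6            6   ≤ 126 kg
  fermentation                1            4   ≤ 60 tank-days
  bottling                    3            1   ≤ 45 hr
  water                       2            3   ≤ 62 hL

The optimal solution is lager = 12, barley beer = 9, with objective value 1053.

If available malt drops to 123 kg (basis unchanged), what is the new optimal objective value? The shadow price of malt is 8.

Δb = -3, so new z* = 1053 + (8)·(-3) = 1053 − 24 = 1029.

1029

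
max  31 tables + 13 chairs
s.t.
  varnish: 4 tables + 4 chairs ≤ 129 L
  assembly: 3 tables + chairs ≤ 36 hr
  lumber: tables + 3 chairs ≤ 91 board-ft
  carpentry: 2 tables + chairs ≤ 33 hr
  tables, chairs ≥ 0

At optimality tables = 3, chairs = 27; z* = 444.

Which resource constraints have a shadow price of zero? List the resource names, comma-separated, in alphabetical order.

varnish: 120/129 (slack 9)
assembly: 36/36 (binding)
lumber: 84/91 (slack 7)
carpentry: 33/33 (binding)
By complementary slackness, a constraint with positive slack has shadow price 0 → lumber, varnish.

lumber, varnish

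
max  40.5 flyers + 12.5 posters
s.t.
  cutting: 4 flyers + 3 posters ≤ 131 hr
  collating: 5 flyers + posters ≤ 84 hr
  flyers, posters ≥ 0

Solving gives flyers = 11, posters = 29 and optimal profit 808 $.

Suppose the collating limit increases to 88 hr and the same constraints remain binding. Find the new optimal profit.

At the optimum: cutting uses 131 of 131 (binding); collating uses 84 of 84 (binding).
The binding rows give the dual system: 4·y_cutting + 5·y_collating = 40.5 and 3·y_cutting + 1·y_collating = 12.5.
Solving: y_cutting = 2, y_collating = 6.5.
Δz = y_collating·Δb = 6.5 × (4) = 26, so new z* = 808 + 26 = 834.

834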